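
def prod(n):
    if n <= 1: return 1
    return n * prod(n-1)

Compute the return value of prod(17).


prod(17)
= 17 * prod(16)
= 17 * 16 * prod(15)
= 17 * 16 * 15 * prod(14)
= 17 * 16 * 15 * 14 * prod(13)
= 17 * 16 * 15 * 14 * 13 * prod(12)
= 17 * 16 * 15 * 14 * 13 * 12 * prod(11)
= 17 * 16 * 15 * 14 * 13 * 12 * 11 * prod(10)
= 17 * 16 * 15 * 14 * 13 * 12 * 11 * 10 * prod(9)
= 17 * 16 * 15 * 14 * 13 * 12 * 11 * 10 * 9 * prod(8)
= 17 * 16 * 15 * 14 * 13 * 12 * 11 * 10 * 9 * 8 * prod(7)
= 17 * 16 * 15 * 14 * 13 * 12 * 11 * 10 * 9 * 8 * 7 * prod(6)
= 17 * 16 * 15 * 14 * 13 * 12 * 11 * 10 * 9 * 8 * 7 * 6 * prod(5)
= 17 * 16 * 15 * 14 * 13 * 12 * 11 * 10 * 9 * 8 * 7 * 6 * 5 * prod(4)
= 17 * 16 * 15 * 14 * 13 * 12 * 11 * 10 * 9 * 8 * 7 * 6 * 5 * 4 * prod(3)
= 17 * 16 * 15 * 14 * 13 * 12 * 11 * 10 * 9 * 8 * 7 * 6 * 5 * 4 * 3 * prod(2)
= 17 * 16 * 15 * 14 * 13 * 12 * 11 * 10 * 9 * 8 * 7 * 6 * 5 * 4 * 3 * 2 * prod(1)
= 17 * 16 * 15 * 14 * 13 * 12 * 11 * 10 * 9 * 8 * 7 * 6 * 5 * 4 * 3 * 2 * 1
= 355687428096000

355687428096000


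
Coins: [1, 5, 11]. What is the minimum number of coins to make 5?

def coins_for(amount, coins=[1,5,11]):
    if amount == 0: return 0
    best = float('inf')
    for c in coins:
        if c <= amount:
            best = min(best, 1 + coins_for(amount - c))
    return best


Building up with DP:
coins_for(0) = 0
coins_for(1) = min(1+coins_for(0)=1+0=1) = 1
coins_for(2) = min(1+coins_for(1)=1+1=2) = 2
coins_for(3) = min(1+coins_for(2)=1+2=3) = 3
coins_for(4) = min(1+coins_for(3)=1+3=4) = 4
coins_for(5) = min(1+coins_for(4)=1+4=5, 1+coins_for(0)=1+0=1) = 1

1


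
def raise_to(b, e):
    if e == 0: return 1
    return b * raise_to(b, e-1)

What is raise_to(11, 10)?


raise_to(11, 10)
= 11 * raise_to(11, 9)
= 11 * 11 * raise_to(11, 8)
= 11 * 11 * 11 * raise_to(11, 7)
= 11 * 11 * 11 * 11 * raise_to(11, 6)
= 11 * 11 * 11 * 11 * 11 * raise_to(11, 5)
= 11 * 11 * 11 * 11 * 11 * 11 * raise_to(11, 4)
= 11 * 11 * 11 * 11 * 11 * 11 * 11 * raise_to(11, 3)
= 11 * 11 * 11 * 11 * 11 * 11 * 11 * 11 * raise_to(11, 2)
= 11 * 11 * 11 * 11 * 11 * 11 * 11 * 11 * 11 * raise_to(11, 1)
= 11 * 11 * 11 * 11 * 11 * 11 * 11 * 11 * 11 * 11 * raise_to(11, 0)
= 11 * 11 * 11 * 11 * 11 * 11 * 11 * 11 * 11 * 11 * 1
= 25937424601

25937424601


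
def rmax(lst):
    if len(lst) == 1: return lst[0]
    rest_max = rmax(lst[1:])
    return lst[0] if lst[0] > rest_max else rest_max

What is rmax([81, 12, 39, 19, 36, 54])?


rmax([81, 12, 39, 19, 36, 54]): compare 81 with rmax([12, 39, 19, 36, 54])
rmax([12, 39, 19, 36, 54]): compare 12 with rmax([39, 19, 36, 54])
rmax([39, 19, 36, 54]): compare 39 with rmax([19, 36, 54])
rmax([19, 36, 54]): compare 19 with rmax([36, 54])
rmax([36, 54]): compare 36 with rmax([54])
rmax([54]) = 54  (base case)
Compare 36 with 54 -> 54
Compare 19 with 54 -> 54
Compare 39 with 54 -> 54
Compare 12 with 54 -> 54
Compare 81 with 54 -> 81

81


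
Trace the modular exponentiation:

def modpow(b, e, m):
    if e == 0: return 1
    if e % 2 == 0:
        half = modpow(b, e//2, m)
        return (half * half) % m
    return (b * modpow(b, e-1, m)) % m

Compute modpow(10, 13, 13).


modpow(10, 13, 13): e is odd, compute modpow(10, 12, 13)
  modpow(10, 12, 13): e is even, compute modpow(10, 6, 13)
    modpow(10, 6, 13): e is even, compute modpow(10, 3, 13)
      modpow(10, 3, 13): e is odd, compute modpow(10, 2, 13)
        modpow(10, 2, 13): e is even, compute modpow(10, 1, 13)
          modpow(10, 1, 13): e is odd, compute modpow(10, 0, 13)
          modpow(10, 0, 13) = 1
          (10 * 1) % 13 = 10
        half=10, (10*10) % 13 = 9
      (10 * 9) % 13 = 12
    half=12, (12*12) % 13 = 1
  half=1, (1*1) % 13 = 1
(10 * 1) % 13 = 10

10


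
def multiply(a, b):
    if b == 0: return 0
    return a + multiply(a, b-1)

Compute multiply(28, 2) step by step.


multiply(28, 2) = 28 + multiply(28, 1)
multiply(28, 1) = 28 + multiply(28, 0)
multiply(28, 0) = 0  (base case)
Total: 28 + 28 + 0 = 56

56


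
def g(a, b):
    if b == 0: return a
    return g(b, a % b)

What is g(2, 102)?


g(2, 102) = g(102, 2)
g(102, 2) = g(2, 0)
g(2, 0) = 2  (base case)

2


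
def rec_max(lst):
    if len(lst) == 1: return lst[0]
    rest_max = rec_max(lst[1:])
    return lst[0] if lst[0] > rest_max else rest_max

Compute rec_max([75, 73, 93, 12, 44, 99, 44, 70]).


rec_max([75, 73, 93, 12, 44, 99, 44, 70]): compare 75 with rec_max([73, 93, 12, 44, 99, 44, 70])
rec_max([73, 93, 12, 44, 99, 44, 70]): compare 73 with rec_max([93, 12, 44, 99, 44, 70])
rec_max([93, 12, 44, 99, 44, 70]): compare 93 with rec_max([12, 44, 99, 44, 70])
rec_max([12, 44, 99, 44, 70]): compare 12 with rec_max([44, 99, 44, 70])
rec_max([44, 99, 44, 70]): compare 44 with rec_max([99, 44, 70])
rec_max([99, 44, 70]): compare 99 with rec_max([44, 70])
rec_max([44, 70]): compare 44 with rec_max([70])
rec_max([70]) = 70  (base case)
Compare 44 with 70 -> 70
Compare 99 with 70 -> 99
Compare 44 with 99 -> 99
Compare 12 with 99 -> 99
Compare 93 with 99 -> 99
Compare 73 with 99 -> 99
Compare 75 with 99 -> 99

99


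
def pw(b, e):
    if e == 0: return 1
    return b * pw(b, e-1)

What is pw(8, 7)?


pw(8, 7)
= 8 * pw(8, 6)
= 8 * 8 * pw(8, 5)
= 8 * 8 * 8 * pw(8, 4)
= 8 * 8 * 8 * 8 * pw(8, 3)
= 8 * 8 * 8 * 8 * 8 * pw(8, 2)
= 8 * 8 * 8 * 8 * 8 * 8 * pw(8, 1)
= 8 * 8 * 8 * 8 * 8 * 8 * 8 * pw(8, 0)
= 8 * 8 * 8 * 8 * 8 * 8 * 8 * 1
= 2097152

2097152


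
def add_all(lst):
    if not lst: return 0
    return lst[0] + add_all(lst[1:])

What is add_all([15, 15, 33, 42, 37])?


add_all([15, 15, 33, 42, 37]) = 15 + add_all([15, 33, 42, 37])
add_all([15, 33, 42, 37]) = 15 + add_all([33, 42, 37])
add_all([33, 42, 37]) = 33 + add_all([42, 37])
add_all([42, 37]) = 42 + add_all([37])
add_all([37]) = 37 + add_all([])
add_all([]) = 0  (base case)
Total: 15 + 15 + 33 + 42 + 37 + 0 = 142

142


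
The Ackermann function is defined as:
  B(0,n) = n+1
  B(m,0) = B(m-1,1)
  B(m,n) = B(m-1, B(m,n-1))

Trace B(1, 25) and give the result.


B(1, 25) = B(0, B(1, 24))
  B(1, 24) = B(0, B(1, 23))
    B(1, 23) = B(0, B(1, 22))
      B(1, 22) = B(0, B(1, 21))
        B(1, 21) = B(0, B(1, 20))
          B(1, 20) = B(0, B(1, 19))
          B(1, 19) = B(0, B(1, 18))
          B(1, 18) = B(0, B(1, 17))
          B(1, 17) = B(0, B(1, 16))
          B(1, 16) = B(0, B(1, 15))
          B(1, 15) = B(0, B(1, 14))
          B(1, 14) = B(0, B(1, 13))
          B(1, 13) = B(0, B(1, 12))
          B(1, 12) = B(0, B(1, 11))
          B(1, 11) = B(0, B(1, 10))
          B(1, 10) = B(0, B(1, 9))
          B(1, 9) = B(0, B(1, 8))
          B(1, 8) = B(0, B(1, 7))
          B(1, 7) = B(0, B(1, 6))
          B(1, 6) = B(0, B(1, 5))
          B(1, 5) = B(0, B(1, 4))
          B(1, 4) = B(0, B(1, 3))
          B(1, 3) = B(0, B(1, 2))
          B(1, 2) = B(0, B(1, 1))
          B(1, 1) = B(0, B(1, 0))
... (trace truncated)
Result: B(1, 25) = 27

27


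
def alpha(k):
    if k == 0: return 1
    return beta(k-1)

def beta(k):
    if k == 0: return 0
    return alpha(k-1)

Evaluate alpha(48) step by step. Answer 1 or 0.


alpha(48) = beta(47)
beta(47) = alpha(46)
alpha(46) = beta(45)
beta(45) = alpha(44)
alpha(44) = beta(43)
beta(43) = alpha(42)
alpha(42) = beta(41)
beta(41) = alpha(40)
alpha(40) = beta(39)
beta(39) = alpha(38)
alpha(38) = beta(37)
beta(37) = alpha(36)
alpha(36) = beta(35)
beta(35) = alpha(34)
alpha(34) = beta(33)
beta(33) = alpha(32)
alpha(32) = beta(31)
beta(31) = alpha(30)
alpha(30) = beta(29)
beta(29) = alpha(28)
alpha(28) = beta(27)
beta(27) = alpha(26)
alpha(26) = beta(25)
beta(25) = alpha(24)
alpha(24) = beta(23)
beta(23) = alpha(22)
alpha(22) = beta(21)
beta(21) = alpha(20)
alpha(20) = beta(19)
beta(19) = alpha(18)
alpha(18) = beta(17)
beta(17) = alpha(16)
alpha(16) = beta(15)
beta(15) = alpha(14)
alpha(14) = beta(13)
beta(13) = alpha(12)
alpha(12) = beta(11)
beta(11) = alpha(10)
alpha(10) = beta(9)
beta(9) = alpha(8)
alpha(8) = beta(7)
beta(7) = alpha(6)
alpha(6) = beta(5)
beta(5) = alpha(4)
alpha(4) = beta(3)
beta(3) = alpha(2)
alpha(2) = beta(1)
beta(1) = alpha(0)
alpha(0) = 1  (base case)
Result: 1

1


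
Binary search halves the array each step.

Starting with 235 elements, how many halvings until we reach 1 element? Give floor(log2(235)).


235 / 2 = 117
117 / 2 = 58
58 / 2 = 29
29 / 2 = 14
14 / 2 = 7
7 / 2 = 3
3 / 2 = 1
Reached 1 after 7 halvings

7


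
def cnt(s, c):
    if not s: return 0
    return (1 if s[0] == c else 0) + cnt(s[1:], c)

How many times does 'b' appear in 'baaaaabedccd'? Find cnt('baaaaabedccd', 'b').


s[0]='b' == 'b' -> 1
s[0]='a' != 'b' -> 0
s[0]='a' != 'b' -> 0
s[0]='a' != 'b' -> 0
s[0]='a' != 'b' -> 0
s[0]='a' != 'b' -> 0
s[0]='b' == 'b' -> 1
s[0]='e' != 'b' -> 0
s[0]='d' != 'b' -> 0
s[0]='c' != 'b' -> 0
s[0]='c' != 'b' -> 0
s[0]='d' != 'b' -> 0
Sum: 1 + 0 + 0 + 0 + 0 + 0 + 1 + 0 + 0 + 0 + 0 + 0 = 2

2


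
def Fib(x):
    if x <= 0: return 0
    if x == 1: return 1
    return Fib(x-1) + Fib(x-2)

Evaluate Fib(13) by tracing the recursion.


Computing Fib(13) bottom-up:
Fib(0) = 0
Fib(1) = 1
Fib(2) = Fib(1) + Fib(0) = 1 + 0 = 1
Fib(3) = Fib(2) + Fib(1) = 1 + 1 = 2
Fib(4) = Fib(3) + Fib(2) = 2 + 1 = 3
Fib(5) = Fib(4) + Fib(3) = 3 + 2 = 5
Fib(6) = Fib(5) + Fib(4) = 5 + 3 = 8
Fib(7) = Fib(6) + Fib(5) = 8 + 5 = 13
Fib(8) = Fib(7) + Fib(6) = 13 + 8 = 21
Fib(9) = Fib(8) + Fib(7) = 21 + 13 = 34
Fib(10) = Fib(9) + Fib(8) = 34 + 21 = 55
Fib(11) = Fib(10) + Fib(9) = 55 + 34 = 89
Fib(12) = Fib(11) + Fib(10) = 89 + 55 = 144
Fib(13) = Fib(12) + Fib(11) = 144 + 89 = 233

233


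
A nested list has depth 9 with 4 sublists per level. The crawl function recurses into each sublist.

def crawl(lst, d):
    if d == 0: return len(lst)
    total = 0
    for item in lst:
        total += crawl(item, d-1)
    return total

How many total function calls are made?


At depth 0 (root): 1 call
At depth 1: each of 1 parents calls crawl on 4 children = 4 calls
At depth 2: each of 4 parents calls crawl on 4 children = 16 calls
At depth 3: each of 16 parents calls crawl on 4 children = 64 calls
At depth 4: each of 64 parents calls crawl on 4 children = 256 calls
At depth 5: each of 256 parents calls crawl on 4 children = 1024 calls
At depth 6: each of 1024 parents calls crawl on 4 children = 4096 calls
At depth 7: each of 4096 parents calls crawl on 4 children = 16384 calls
At depth 8: each of 16384 parents calls crawl on 4 children = 65536 calls
At depth 9: each of 65536 parents calls crawl on 4 children = 262144 calls
Total: 1 + 4 + 16 + 64 + 256 + 1024 + 4096 + 16384 + 65536 + 262144 = 349525

349525


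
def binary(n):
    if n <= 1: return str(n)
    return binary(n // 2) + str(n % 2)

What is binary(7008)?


binary(7008) = binary(3504) + '0'
binary(3504) = binary(1752) + '0'
binary(1752) = binary(876) + '0'
binary(876) = binary(438) + '0'
binary(438) = binary(219) + '0'
binary(219) = binary(109) + '1'
binary(109) = binary(54) + '1'
binary(54) = binary(27) + '0'
binary(27) = binary(13) + '1'
binary(13) = binary(6) + '1'
binary(6) = binary(3) + '0'
binary(3) = binary(1) + '1'
binary(1) = '1'  (base case)
Concatenating: '1' + '1' + '0' + '1' + '1' + '0' + '1' + '1' + '0' + '0' + '0' + '0' + '0' = '1101101100000'

1101101100000


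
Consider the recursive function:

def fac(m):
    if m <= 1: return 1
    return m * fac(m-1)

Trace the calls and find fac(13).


fac(13)
= 13 * fac(12)
= 13 * 12 * fac(11)
= 13 * 12 * 11 * fac(10)
= 13 * 12 * 11 * 10 * fac(9)
= 13 * 12 * 11 * 10 * 9 * fac(8)
= 13 * 12 * 11 * 10 * 9 * 8 * fac(7)
= 13 * 12 * 11 * 10 * 9 * 8 * 7 * fac(6)
= 13 * 12 * 11 * 10 * 9 * 8 * 7 * 6 * fac(5)
= 13 * 12 * 11 * 10 * 9 * 8 * 7 * 6 * 5 * fac(4)
= 13 * 12 * 11 * 10 * 9 * 8 * 7 * 6 * 5 * 4 * fac(3)
= 13 * 12 * 11 * 10 * 9 * 8 * 7 * 6 * 5 * 4 * 3 * fac(2)
= 13 * 12 * 11 * 10 * 9 * 8 * 7 * 6 * 5 * 4 * 3 * 2 * fac(1)
= 13 * 12 * 11 * 10 * 9 * 8 * 7 * 6 * 5 * 4 * 3 * 2 * 1
= 6227020800

6227020800


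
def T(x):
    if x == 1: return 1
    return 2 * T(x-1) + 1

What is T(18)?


T(18) = 2 * T(17) + 1
T(17) = 2 * T(16) + 1
T(16) = 2 * T(15) + 1
T(15) = 2 * T(14) + 1
T(14) = 2 * T(13) + 1
T(13) = 2 * T(12) + 1
T(12) = 2 * T(11) + 1
T(11) = 2 * T(10) + 1
T(10) = 2 * T(9) + 1
T(9) = 2 * T(8) + 1
T(8) = 2 * T(7) + 1
T(7) = 2 * T(6) + 1
T(6) = 2 * T(5) + 1
T(5) = 2 * T(4) + 1
T(4) = 2 * T(3) + 1
T(3) = 2 * T(2) + 1
T(2) = 2 * T(1) + 1
T(1) = 1  (base case)
T(2) = 2 * 1 + 1 = 3
T(3) = 2 * 3 + 1 = 7
T(4) = 2 * 7 + 1 = 15
T(5) = 2 * 15 + 1 = 31
T(6) = 2 * 31 + 1 = 63
T(7) = 2 * 63 + 1 = 127
T(8) = 2 * 127 + 1 = 255
T(9) = 2 * 255 + 1 = 511
T(10) = 2 * 511 + 1 = 1023
T(11) = 2 * 1023 + 1 = 2047
T(12) = 2 * 2047 + 1 = 4095
T(13) = 2 * 4095 + 1 = 8191
T(14) = 2 * 8191 + 1 = 16383
T(15) = 2 * 16383 + 1 = 32767
T(16) = 2 * 32767 + 1 = 65535
T(17) = 2 * 65535 + 1 = 131071
T(18) = 2 * 131071 + 1 = 262143

262143


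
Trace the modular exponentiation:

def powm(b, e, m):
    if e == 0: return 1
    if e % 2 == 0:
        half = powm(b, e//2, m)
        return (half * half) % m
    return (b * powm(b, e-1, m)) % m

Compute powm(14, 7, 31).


powm(14, 7, 31): e is odd, compute powm(14, 6, 31)
  powm(14, 6, 31): e is even, compute powm(14, 3, 31)
    powm(14, 3, 31): e is odd, compute powm(14, 2, 31)
      powm(14, 2, 31): e is even, compute powm(14, 1, 31)
        powm(14, 1, 31): e is odd, compute powm(14, 0, 31)
          powm(14, 0, 31) = 1
        (14 * 1) % 31 = 14
      half=14, (14*14) % 31 = 10
    (14 * 10) % 31 = 16
  half=16, (16*16) % 31 = 8
(14 * 8) % 31 = 19

19


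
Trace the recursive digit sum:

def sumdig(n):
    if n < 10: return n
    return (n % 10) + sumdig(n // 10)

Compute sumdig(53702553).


sumdig(53702553) = 3 + sumdig(5370255)
sumdig(5370255) = 5 + sumdig(537025)
sumdig(537025) = 5 + sumdig(53702)
sumdig(53702) = 2 + sumdig(5370)
sumdig(5370) = 0 + sumdig(537)
sumdig(537) = 7 + sumdig(53)
sumdig(53) = 3 + sumdig(5)
sumdig(5) = 5  (base case)
Total: 3 + 5 + 5 + 2 + 0 + 7 + 3 + 5 = 30

30


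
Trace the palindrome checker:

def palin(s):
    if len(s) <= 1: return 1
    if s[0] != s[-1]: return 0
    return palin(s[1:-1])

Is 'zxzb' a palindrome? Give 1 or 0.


palin('zxzb'): s[0]='z' != s[-1]='b' -> return 0
Result: 0 (not a palindrome)

0


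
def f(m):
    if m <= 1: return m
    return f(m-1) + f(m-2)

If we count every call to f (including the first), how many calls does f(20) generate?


Let C(n) = total calls for f(n)
C(0) = 1, C(1) = 1
C(2) = 1 + C(1) + C(0) = 1 + 1 + 1 = 3
C(3) = 1 + C(2) + C(1) = 1 + 3 + 1 = 5
C(4) = 1 + C(3) + C(2) = 1 + 5 + 3 = 9
C(5) = 1 + C(4) + C(3) = 1 + 9 + 5 = 15
C(6) = 1 + C(5) + C(4) = 1 + 15 + 9 = 25
C(7) = 1 + C(6) + C(5) = 1 + 25 + 15 = 41
C(8) = 1 + C(7) + C(6) = 1 + 41 + 25 = 67
C(9) = 1 + C(8) + C(7) = 1 + 67 + 41 = 109
C(10) = 1 + C(9) + C(8) = 1 + 109 + 67 = 177
C(11) = 1 + C(10) + C(9) = 1 + 177 + 109 = 287
C(12) = 1 + C(11) + C(10) = 1 + 287 + 177 = 465
C(13) = 1 + C(12) + C(11) = 1 + 465 + 287 = 753
C(14) = 1 + C(13) + C(12) = 1 + 753 + 465 = 1219
C(15) = 1 + C(14) + C(13) = 1 + 1219 + 753 = 1973
C(16) = 1 + C(15) + C(14) = 1 + 1973 + 1219 = 3193
C(17) = 1 + C(16) + C(15) = 1 + 3193 + 1973 = 5167
C(18) = 1 + C(17) + C(16) = 1 + 5167 + 3193 = 8361
C(19) = 1 + C(18) + C(17) = 1 + 8361 + 5167 = 13529
C(20) = 1 + C(19) + C(18) = 1 + 13529 + 8361 = 21891

21891


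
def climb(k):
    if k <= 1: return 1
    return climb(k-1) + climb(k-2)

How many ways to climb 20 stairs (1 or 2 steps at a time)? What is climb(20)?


Building up from base cases:
climb(0) = 1
climb(1) = 1
climb(2) = climb(1) + climb(0) = 1 + 1 = 2
climb(3) = climb(2) + climb(1) = 2 + 1 = 3
climb(4) = climb(3) + climb(2) = 3 + 2 = 5
climb(5) = climb(4) + climb(3) = 5 + 3 = 8
climb(6) = climb(5) + climb(4) = 8 + 5 = 13
climb(7) = climb(6) + climb(5) = 13 + 8 = 21
climb(8) = climb(7) + climb(6) = 21 + 13 = 34
climb(9) = climb(8) + climb(7) = 34 + 21 = 55
climb(10) = climb(9) + climb(8) = 55 + 34 = 89
climb(11) = climb(10) + climb(9) = 89 + 55 = 144
climb(12) = climb(11) + climb(10) = 144 + 89 = 233
climb(13) = climb(12) + climb(11) = 233 + 144 = 377
climb(14) = climb(13) + climb(12) = 377 + 233 = 610
climb(15) = climb(14) + climb(13) = 610 + 377 = 987
climb(16) = climb(15) + climb(14) = 987 + 610 = 1597
climb(17) = climb(16) + climb(15) = 1597 + 987 = 2584
climb(18) = climb(17) + climb(16) = 2584 + 1597 = 4181
climb(19) = climb(18) + climb(17) = 4181 + 2584 = 6765
climb(20) = climb(19) + climb(18) = 6765 + 4181 = 10946

10946


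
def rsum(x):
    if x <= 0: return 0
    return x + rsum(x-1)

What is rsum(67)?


rsum(67)
= 67 + 66 + 65 + 64 + 63 + 62 + 61 + 60 + 59 + 58 + 57 + 56 + 55 + 54 + 53 + 52 + 51 + 50 + 49 + 48 + 47 + 46 + 45 + 44 + 43 + 42 + 41 + 40 + 39 + 38 + 37 + 36 + 35 + 34 + 33 + 32 + 31 + 30 + 29 + 28 + 27 + 26 + 25 + 24 + 23 + 22 + 21 + 20 + 19 + 18 + 17 + 16 + 15 + 14 + 13 + 12 + 11 + 10 + 9 + 8 + 7 + 6 + 5 + 4 + 3 + 2 + 1 + rsum(0)
= 67 + 66 + 65 + 64 + 63 + 62 + 61 + 60 + 59 + 58 + 57 + 56 + 55 + 54 + 53 + 52 + 51 + 50 + 49 + 48 + 47 + 46 + 45 + 44 + 43 + 42 + 41 + 40 + 39 + 38 + 37 + 36 + 35 + 34 + 33 + 32 + 31 + 30 + 29 + 28 + 27 + 26 + 25 + 24 + 23 + 22 + 21 + 20 + 19 + 18 + 17 + 16 + 15 + 14 + 13 + 12 + 11 + 10 + 9 + 8 + 7 + 6 + 5 + 4 + 3 + 2 + 1 + 0
= 2278

2278


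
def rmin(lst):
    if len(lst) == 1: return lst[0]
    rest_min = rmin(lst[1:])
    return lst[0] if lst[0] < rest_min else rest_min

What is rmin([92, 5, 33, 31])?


rmin([92, 5, 33, 31]): compare 92 with rmin([5, 33, 31])
rmin([5, 33, 31]): compare 5 with rmin([33, 31])
rmin([33, 31]): compare 33 with rmin([31])
rmin([31]) = 31  (base case)
Compare 33 with 31 -> 31
Compare 5 with 31 -> 5
Compare 92 with 5 -> 5

5


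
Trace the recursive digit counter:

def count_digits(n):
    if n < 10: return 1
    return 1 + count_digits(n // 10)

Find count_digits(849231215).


count_digits(849231215) = 1 + count_digits(84923121)
count_digits(84923121) = 1 + count_digits(8492312)
count_digits(8492312) = 1 + count_digits(849231)
count_digits(849231) = 1 + count_digits(84923)
count_digits(84923) = 1 + count_digits(8492)
count_digits(8492) = 1 + count_digits(849)
count_digits(849) = 1 + count_digits(84)
count_digits(84) = 1 + count_digits(8)
count_digits(8) = 1  (base case: 8 < 10)
Unwinding: 1 + 1 + 1 + 1 + 1 + 1 + 1 + 1 + 1 = 9

9


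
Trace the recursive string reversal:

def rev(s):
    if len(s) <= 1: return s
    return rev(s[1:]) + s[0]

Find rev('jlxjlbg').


rev('jlxjlbg') = rev('lxjlbg') + 'j'
rev('lxjlbg') = rev('xjlbg') + 'l'
rev('xjlbg') = rev('jlbg') + 'x'
rev('jlbg') = rev('lbg') + 'j'
rev('lbg') = rev('bg') + 'l'
rev('bg') = rev('g') + 'b'
rev('g') = 'g'  (base case)
Concatenating: 'g' + 'b' + 'l' + 'j' + 'x' + 'l' + 'j' = 'gbljxlj'

gbljxlj


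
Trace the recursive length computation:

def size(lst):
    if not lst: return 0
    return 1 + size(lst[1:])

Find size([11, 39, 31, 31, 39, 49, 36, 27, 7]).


size([11, 39, 31, 31, 39, 49, 36, 27, 7]) = 1 + size([39, 31, 31, 39, 49, 36, 27, 7])
size([39, 31, 31, 39, 49, 36, 27, 7]) = 1 + size([31, 31, 39, 49, 36, 27, 7])
size([31, 31, 39, 49, 36, 27, 7]) = 1 + size([31, 39, 49, 36, 27, 7])
size([31, 39, 49, 36, 27, 7]) = 1 + size([39, 49, 36, 27, 7])
size([39, 49, 36, 27, 7]) = 1 + size([49, 36, 27, 7])
size([49, 36, 27, 7]) = 1 + size([36, 27, 7])
size([36, 27, 7]) = 1 + size([27, 7])
size([27, 7]) = 1 + size([7])
size([7]) = 1 + size([])
size([]) = 0  (base case)
Unwinding: 1 + 1 + 1 + 1 + 1 + 1 + 1 + 1 + 1 + 0 = 9

9


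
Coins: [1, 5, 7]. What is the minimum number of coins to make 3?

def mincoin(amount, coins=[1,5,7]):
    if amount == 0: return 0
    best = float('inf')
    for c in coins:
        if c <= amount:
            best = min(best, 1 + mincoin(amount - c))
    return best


Building up with DP:
mincoin(0) = 0
mincoin(1) = min(1+mincoin(0)=1+0=1) = 1
mincoin(2) = min(1+mincoin(1)=1+1=2) = 2
mincoin(3) = min(1+mincoin(2)=1+2=3) = 3

3


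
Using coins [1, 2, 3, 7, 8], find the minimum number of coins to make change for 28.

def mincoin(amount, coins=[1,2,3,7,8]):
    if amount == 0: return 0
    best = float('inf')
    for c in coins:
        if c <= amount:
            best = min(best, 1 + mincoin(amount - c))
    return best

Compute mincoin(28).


Building up with DP:
mincoin(0) = 0
mincoin(1) = min(1+mincoin(0)=1+0=1) = 1
mincoin(2) = min(1+mincoin(1)=1+1=2, 1+mincoin(0)=1+0=1) = 1
mincoin(3) = min(1+mincoin(2)=1+1=2, 1+mincoin(1)=1+1=2, 1+mincoin(0)=1+0=1) = 1
mincoin(4) = min(1+mincoin(3)=1+1=2, 1+mincoin(2)=1+1=2, 1+mincoin(1)=1+1=2) = 2
mincoin(5) = min(1+mincoin(4)=1+2=3, 1+mincoin(3)=1+1=2, 1+mincoin(2)=1+1=2) = 2
mincoin(6) = min(1+mincoin(5)=1+2=3, 1+mincoin(4)=1+2=3, 1+mincoin(3)=1+1=2) = 2
mincoin(7) = min(1+mincoin(6)=1+2=3, 1+mincoin(5)=1+2=3, 1+mincoin(4)=1+2=3, 1+mincoin(0)=1+0=1) = 1
mincoin(8) = min(1+mincoin(7)=1+1=2, 1+mincoin(6)=1+2=3, 1+mincoin(5)=1+2=3, 1+mincoin(1)=1+1=2, 1+mincoin(0)=1+0=1) = 1
mincoin(9) = min(1+mincoin(8)=1+1=2, 1+mincoin(7)=1+1=2, 1+mincoin(6)=1+2=3, 1+mincoin(2)=1+1=2, 1+mincoin(1)=1+1=2) = 2
mincoin(10) = min(1+mincoin(9)=1+2=3, 1+mincoin(8)=1+1=2, 1+mincoin(7)=1+1=2, 1+mincoin(3)=1+1=2, 1+mincoin(2)=1+1=2) = 2
mincoin(11) = min(1+mincoin(10)=1+2=3, 1+mincoin(9)=1+2=3, 1+mincoin(8)=1+1=2, 1+mincoin(4)=1+2=3, 1+mincoin(3)=1+1=2) = 2
mincoin(12) = min(1+mincoin(11)=1+2=3, 1+mincoin(10)=1+2=3, 1+mincoin(9)=1+2=3, 1+mincoin(5)=1+2=3, 1+mincoin(4)=1+2=3) = 3
mincoin(13) = min(1+mincoin(12)=1+3=4, 1+mincoin(11)=1+2=3, 1+mincoin(10)=1+2=3, 1+mincoin(6)=1+2=3, 1+mincoin(5)=1+2=3) = 3
mincoin(14) = min(1+mincoin(13)=1+3=4, 1+mincoin(12)=1+3=4, 1+mincoin(11)=1+2=3, 1+mincoin(7)=1+1=2, 1+mincoin(6)=1+2=3) = 2
mincoin(15) = min(1+mincoin(14)=1+2=3, 1+mincoin(13)=1+3=4, 1+mincoin(12)=1+3=4, 1+mincoin(8)=1+1=2, 1+mincoin(7)=1+1=2) = 2
mincoin(16) = min(1+mincoin(15)=1+2=3, 1+mincoin(14)=1+2=3, 1+mincoin(13)=1+3=4, 1+mincoin(9)=1+2=3, 1+mincoin(8)=1+1=2) = 2
mincoin(17) = min(1+mincoin(16)=1+2=3, 1+mincoin(15)=1+2=3, 1+mincoin(14)=1+2=3, 1+mincoin(10)=1+2=3, 1+mincoin(9)=1+2=3) = 3
mincoin(18) = min(1+mincoin(17)=1+3=4, 1+mincoin(16)=1+2=3, 1+mincoin(15)=1+2=3, 1+mincoin(11)=1+2=3, 1+mincoin(10)=1+2=3) = 3
mincoin(19) = min(1+mincoin(18)=1+3=4, 1+mincoin(17)=1+3=4, 1+mincoin(16)=1+2=3, 1+mincoin(12)=1+3=4, 1+mincoin(11)=1+2=3) = 3
mincoin(20) = min(1+mincoin(19)=1+3=4, 1+mincoin(18)=1+3=4, 1+mincoin(17)=1+3=4, 1+mincoin(13)=1+3=4, 1+mincoin(12)=1+3=4) = 4
mincoin(21) = min(1+mincoin(20)=1+4=5, 1+mincoin(19)=1+3=4, 1+mincoin(18)=1+3=4, 1+mincoin(14)=1+2=3, 1+mincoin(13)=1+3=4) = 3
mincoin(22) = min(1+mincoin(21)=1+3=4, 1+mincoin(20)=1+4=5, 1+mincoin(19)=1+3=4, 1+mincoin(15)=1+2=3, 1+mincoin(14)=1+2=3) = 3
mincoin(23) = min(1+mincoin(22)=1+3=4, 1+mincoin(21)=1+3=4, 1+mincoin(20)=1+4=5, 1+mincoin(16)=1+2=3, 1+mincoin(15)=1+2=3) = 3
mincoin(24) = min(1+mincoin(23)=1+3=4, 1+mincoin(22)=1+3=4, 1+mincoin(21)=1+3=4, 1+mincoin(17)=1+3=4, 1+mincoin(16)=1+2=3) = 3
mincoin(25) = min(1+mincoin(24)=1+3=4, 1+mincoin(23)=1+3=4, 1+mincoin(22)=1+3=4, 1+mincoin(18)=1+3=4, 1+mincoin(17)=1+3=4) = 4
mincoin(26) = min(1+mincoin(25)=1+4=5, 1+mincoin(24)=1+3=4, 1+mincoin(23)=1+3=4, 1+mincoin(19)=1+3=4, 1+mincoin(18)=1+3=4) = 4
mincoin(27) = min(1+mincoin(26)=1+4=5, 1+mincoin(25)=1+4=5, 1+mincoin(24)=1+3=4, 1+mincoin(20)=1+4=5, 1+mincoin(19)=1+3=4) = 4
mincoin(28) = min(1+mincoin(27)=1+4=5, 1+mincoin(26)=1+4=5, 1+mincoin(25)=1+4=5, 1+mincoin(21)=1+3=4, 1+mincoin(20)=1+4=5) = 4

4


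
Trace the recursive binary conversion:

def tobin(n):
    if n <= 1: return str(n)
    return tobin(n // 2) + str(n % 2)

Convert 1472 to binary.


tobin(1472) = tobin(736) + '0'
tobin(736) = tobin(368) + '0'
tobin(368) = tobin(184) + '0'
tobin(184) = tobin(92) + '0'
tobin(92) = tobin(46) + '0'
tobin(46) = tobin(23) + '0'
tobin(23) = tobin(11) + '1'
tobin(11) = tobin(5) + '1'
tobin(5) = tobin(2) + '1'
tobin(2) = tobin(1) + '0'
tobin(1) = '1'  (base case)
Concatenating: '1' + '0' + '1' + '1' + '1' + '0' + '0' + '0' + '0' + '0' + '0' = '10111000000'

10111000000


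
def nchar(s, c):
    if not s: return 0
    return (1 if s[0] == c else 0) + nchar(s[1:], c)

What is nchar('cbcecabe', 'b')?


s[0]='c' != 'b' -> 0
s[0]='b' == 'b' -> 1
s[0]='c' != 'b' -> 0
s[0]='e' != 'b' -> 0
s[0]='c' != 'b' -> 0
s[0]='a' != 'b' -> 0
s[0]='b' == 'b' -> 1
s[0]='e' != 'b' -> 0
Sum: 0 + 1 + 0 + 0 + 0 + 0 + 1 + 0 = 2

2


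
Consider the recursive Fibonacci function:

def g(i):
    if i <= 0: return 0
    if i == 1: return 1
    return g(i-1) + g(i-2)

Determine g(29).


Computing g(29) bottom-up:
g(0) = 0
g(1) = 1
g(2) = g(1) + g(0) = 1 + 0 = 1
g(3) = g(2) + g(1) = 1 + 1 = 2
g(4) = g(3) + g(2) = 2 + 1 = 3
g(5) = g(4) + g(3) = 3 + 2 = 5
g(6) = g(5) + g(4) = 5 + 3 = 8
g(7) = g(6) + g(5) = 8 + 5 = 13
g(8) = g(7) + g(6) = 13 + 8 = 21
g(9) = g(8) + g(7) = 21 + 13 = 34
g(10) = g(9) + g(8) = 34 + 21 = 55
g(11) = g(10) + g(9) = 55 + 34 = 89
g(12) = g(11) + g(10) = 89 + 55 = 144
g(13) = g(12) + g(11) = 144 + 89 = 233
g(14) = g(13) + g(12) = 233 + 144 = 377
g(15) = g(14) + g(13) = 377 + 233 = 610
g(16) = g(15) + g(14) = 610 + 377 = 987
g(17) = g(16) + g(15) = 987 + 610 = 1597
g(18) = g(17) + g(16) = 1597 + 987 = 2584
g(19) = g(18) + g(17) = 2584 + 1597 = 4181
g(20) = g(19) + g(18) = 4181 + 2584 = 6765
g(21) = g(20) + g(19) = 6765 + 4181 = 10946
g(22) = g(21) + g(20) = 10946 + 6765 = 17711
g(23) = g(22) + g(21) = 17711 + 10946 = 28657
g(24) = g(23) + g(22) = 28657 + 17711 = 46368
g(25) = g(24) + g(23) = 46368 + 28657 = 75025
g(26) = g(25) + g(24) = 75025 + 46368 = 121393
g(27) = g(26) + g(25) = 121393 + 75025 = 196418
g(28) = g(27) + g(26) = 196418 + 121393 = 317811
g(29) = g(28) + g(27) = 317811 + 196418 = 514229

514229


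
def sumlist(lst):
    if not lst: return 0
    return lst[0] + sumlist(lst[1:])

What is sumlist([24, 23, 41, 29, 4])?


sumlist([24, 23, 41, 29, 4]) = 24 + sumlist([23, 41, 29, 4])
sumlist([23, 41, 29, 4]) = 23 + sumlist([41, 29, 4])
sumlist([41, 29, 4]) = 41 + sumlist([29, 4])
sumlist([29, 4]) = 29 + sumlist([4])
sumlist([4]) = 4 + sumlist([])
sumlist([]) = 0  (base case)
Total: 24 + 23 + 41 + 29 + 4 + 0 = 121

121


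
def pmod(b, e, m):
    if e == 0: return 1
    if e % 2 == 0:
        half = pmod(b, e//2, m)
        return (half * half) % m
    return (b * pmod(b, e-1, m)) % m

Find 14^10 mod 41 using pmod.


pmod(14, 10, 41): e is even, compute pmod(14, 5, 41)
  pmod(14, 5, 41): e is odd, compute pmod(14, 4, 41)
    pmod(14, 4, 41): e is even, compute pmod(14, 2, 41)
      pmod(14, 2, 41): e is even, compute pmod(14, 1, 41)
        pmod(14, 1, 41): e is odd, compute pmod(14, 0, 41)
          pmod(14, 0, 41) = 1
        (14 * 1) % 41 = 14
      half=14, (14*14) % 41 = 32
    half=32, (32*32) % 41 = 40
  (14 * 40) % 41 = 27
half=27, (27*27) % 41 = 32

32


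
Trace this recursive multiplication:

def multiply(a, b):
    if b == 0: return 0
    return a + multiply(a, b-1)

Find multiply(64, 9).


multiply(64, 9) = 64 + multiply(64, 8)
multiply(64, 8) = 64 + multiply(64, 7)
multiply(64, 7) = 64 + multiply(64, 6)
multiply(64, 6) = 64 + multiply(64, 5)
multiply(64, 5) = 64 + multiply(64, 4)
multiply(64, 4) = 64 + multiply(64, 3)
multiply(64, 3) = 64 + multiply(64, 2)
multiply(64, 2) = 64 + multiply(64, 1)
multiply(64, 1) = 64 + multiply(64, 0)
multiply(64, 0) = 0  (base case)
Total: 64 + 64 + 64 + 64 + 64 + 64 + 64 + 64 + 64 + 0 = 576

576


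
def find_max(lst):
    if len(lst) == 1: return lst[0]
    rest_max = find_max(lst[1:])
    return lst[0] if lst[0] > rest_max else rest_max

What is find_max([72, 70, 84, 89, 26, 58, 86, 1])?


find_max([72, 70, 84, 89, 26, 58, 86, 1]): compare 72 with find_max([70, 84, 89, 26, 58, 86, 1])
find_max([70, 84, 89, 26, 58, 86, 1]): compare 70 with find_max([84, 89, 26, 58, 86, 1])
find_max([84, 89, 26, 58, 86, 1]): compare 84 with find_max([89, 26, 58, 86, 1])
find_max([89, 26, 58, 86, 1]): compare 89 with find_max([26, 58, 86, 1])
find_max([26, 58, 86, 1]): compare 26 with find_max([58, 86, 1])
find_max([58, 86, 1]): compare 58 with find_max([86, 1])
find_max([86, 1]): compare 86 with find_max([1])
find_max([1]) = 1  (base case)
Compare 86 with 1 -> 86
Compare 58 with 86 -> 86
Compare 26 with 86 -> 86
Compare 89 with 86 -> 89
Compare 84 with 89 -> 89
Compare 70 with 89 -> 89
Compare 72 with 89 -> 89

89


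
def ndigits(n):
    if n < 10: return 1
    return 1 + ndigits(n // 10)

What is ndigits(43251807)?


ndigits(43251807) = 1 + ndigits(4325180)
ndigits(4325180) = 1 + ndigits(432518)
ndigits(432518) = 1 + ndigits(43251)
ndigits(43251) = 1 + ndigits(4325)
ndigits(4325) = 1 + ndigits(432)
ndigits(432) = 1 + ndigits(43)
ndigits(43) = 1 + ndigits(4)
ndigits(4) = 1  (base case: 4 < 10)
Unwinding: 1 + 1 + 1 + 1 + 1 + 1 + 1 + 1 = 8

8


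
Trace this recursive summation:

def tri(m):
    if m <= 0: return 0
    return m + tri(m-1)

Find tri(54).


tri(54)
= 54 + 53 + 52 + 51 + 50 + 49 + 48 + 47 + 46 + 45 + 44 + 43 + 42 + 41 + 40 + 39 + 38 + 37 + 36 + 35 + 34 + 33 + 32 + 31 + 30 + 29 + 28 + 27 + 26 + 25 + 24 + 23 + 22 + 21 + 20 + 19 + 18 + 17 + 16 + 15 + 14 + 13 + 12 + 11 + 10 + 9 + 8 + 7 + 6 + 5 + 4 + 3 + 2 + 1 + tri(0)
= 54 + 53 + 52 + 51 + 50 + 49 + 48 + 47 + 46 + 45 + 44 + 43 + 42 + 41 + 40 + 39 + 38 + 37 + 36 + 35 + 34 + 33 + 32 + 31 + 30 + 29 + 28 + 27 + 26 + 25 + 24 + 23 + 22 + 21 + 20 + 19 + 18 + 17 + 16 + 15 + 14 + 13 + 12 + 11 + 10 + 9 + 8 + 7 + 6 + 5 + 4 + 3 + 2 + 1 + 0
= 1485

1485


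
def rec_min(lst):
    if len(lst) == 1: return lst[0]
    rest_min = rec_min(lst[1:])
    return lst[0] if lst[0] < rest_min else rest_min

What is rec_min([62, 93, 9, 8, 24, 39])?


rec_min([62, 93, 9, 8, 24, 39]): compare 62 with rec_min([93, 9, 8, 24, 39])
rec_min([93, 9, 8, 24, 39]): compare 93 with rec_min([9, 8, 24, 39])
rec_min([9, 8, 24, 39]): compare 9 with rec_min([8, 24, 39])
rec_min([8, 24, 39]): compare 8 with rec_min([24, 39])
rec_min([24, 39]): compare 24 with rec_min([39])
rec_min([39]) = 39  (base case)
Compare 24 with 39 -> 24
Compare 8 with 24 -> 8
Compare 9 with 8 -> 8
Compare 93 with 8 -> 8
Compare 62 with 8 -> 8

8


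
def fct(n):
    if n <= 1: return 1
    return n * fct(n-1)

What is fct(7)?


fct(7)
= 7 * fct(6)
= 7 * 6 * fct(5)
= 7 * 6 * 5 * fct(4)
= 7 * 6 * 5 * 4 * fct(3)
= 7 * 6 * 5 * 4 * 3 * fct(2)
= 7 * 6 * 5 * 4 * 3 * 2 * fct(1)
= 7 * 6 * 5 * 4 * 3 * 2 * 1
= 5040

5040


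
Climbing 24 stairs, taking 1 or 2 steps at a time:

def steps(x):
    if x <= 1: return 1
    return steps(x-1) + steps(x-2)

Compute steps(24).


Building up from base cases:
steps(0) = 1
steps(1) = 1
steps(2) = steps(1) + steps(0) = 1 + 1 = 2
steps(3) = steps(2) + steps(1) = 2 + 1 = 3
steps(4) = steps(3) + steps(2) = 3 + 2 = 5
steps(5) = steps(4) + steps(3) = 5 + 3 = 8
steps(6) = steps(5) + steps(4) = 8 + 5 = 13
steps(7) = steps(6) + steps(5) = 13 + 8 = 21
steps(8) = steps(7) + steps(6) = 21 + 13 = 34
steps(9) = steps(8) + steps(7) = 34 + 21 = 55
steps(10) = steps(9) + steps(8) = 55 + 34 = 89
steps(11) = steps(10) + steps(9) = 89 + 55 = 144
steps(12) = steps(11) + steps(10) = 144 + 89 = 233
steps(13) = steps(12) + steps(11) = 233 + 144 = 377
steps(14) = steps(13) + steps(12) = 377 + 233 = 610
steps(15) = steps(14) + steps(13) = 610 + 377 = 987
steps(16) = steps(15) + steps(14) = 987 + 610 = 1597
steps(17) = steps(16) + steps(15) = 1597 + 987 = 2584
steps(18) = steps(17) + steps(16) = 2584 + 1597 = 4181
steps(19) = steps(18) + steps(17) = 4181 + 2584 = 6765
steps(20) = steps(19) + steps(18) = 6765 + 4181 = 10946
steps(21) = steps(20) + steps(19) = 10946 + 6765 = 17711
steps(22) = steps(21) + steps(20) = 17711 + 10946 = 28657
steps(23) = steps(22) + steps(21) = 28657 + 17711 = 46368
steps(24) = steps(23) + steps(22) = 46368 + 28657 = 75025

75025


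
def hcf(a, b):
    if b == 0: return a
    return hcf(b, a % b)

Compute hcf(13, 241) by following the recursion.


hcf(13, 241) = hcf(241, 13)
hcf(241, 13) = hcf(13, 7)
hcf(13, 7) = hcf(7, 6)
hcf(7, 6) = hcf(6, 1)
hcf(6, 1) = hcf(1, 0)
hcf(1, 0) = 1  (base case)

1


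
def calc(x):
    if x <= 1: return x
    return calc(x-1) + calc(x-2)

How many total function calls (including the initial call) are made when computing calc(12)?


Let C(n) = total calls for calc(n)
C(0) = 1, C(1) = 1
C(2) = 1 + C(1) + C(0) = 1 + 1 + 1 = 3
C(3) = 1 + C(2) + C(1) = 1 + 3 + 1 = 5
C(4) = 1 + C(3) + C(2) = 1 + 5 + 3 = 9
C(5) = 1 + C(4) + C(3) = 1 + 9 + 5 = 15
C(6) = 1 + C(5) + C(4) = 1 + 15 + 9 = 25
C(7) = 1 + C(6) + C(5) = 1 + 25 + 15 = 41
C(8) = 1 + C(7) + C(6) = 1 + 41 + 25 = 67
C(9) = 1 + C(8) + C(7) = 1 + 67 + 41 = 109
C(10) = 1 + C(9) + C(8) = 1 + 109 + 67 = 177
C(11) = 1 + C(10) + C(9) = 1 + 177 + 109 = 287
C(12) = 1 + C(11) + C(10) = 1 + 287 + 177 = 465

465


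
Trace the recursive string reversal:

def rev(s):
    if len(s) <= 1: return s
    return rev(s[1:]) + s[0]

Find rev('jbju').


rev('jbju') = rev('bju') + 'j'
rev('bju') = rev('ju') + 'b'
rev('ju') = rev('u') + 'j'
rev('u') = 'u'  (base case)
Concatenating: 'u' + 'j' + 'b' + 'j' = 'ujbj'

ujbj


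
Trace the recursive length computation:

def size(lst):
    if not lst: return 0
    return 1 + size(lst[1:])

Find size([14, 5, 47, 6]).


size([14, 5, 47, 6]) = 1 + size([5, 47, 6])
size([5, 47, 6]) = 1 + size([47, 6])
size([47, 6]) = 1 + size([6])
size([6]) = 1 + size([])
size([]) = 0  (base case)
Unwinding: 1 + 1 + 1 + 1 + 0 = 4

4


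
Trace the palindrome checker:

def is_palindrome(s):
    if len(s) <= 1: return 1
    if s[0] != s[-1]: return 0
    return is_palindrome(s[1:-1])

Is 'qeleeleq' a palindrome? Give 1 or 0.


is_palindrome('qeleeleq'): s[0]='q' == s[-1]='q' -> check is_palindrome('eleele')
is_palindrome('eleele'): s[0]='e' == s[-1]='e' -> check is_palindrome('leel')
is_palindrome('leel'): s[0]='l' == s[-1]='l' -> check is_palindrome('ee')
is_palindrome('ee'): s[0]='e' == s[-1]='e' -> check is_palindrome('')
is_palindrome(''): len <= 1 -> return 1  (base case)
Result: 1 (palindrome)

1


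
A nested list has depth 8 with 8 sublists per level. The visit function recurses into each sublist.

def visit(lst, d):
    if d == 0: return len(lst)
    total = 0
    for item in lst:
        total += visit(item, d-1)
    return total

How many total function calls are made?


At depth 0 (root): 1 call
At depth 1: each of 1 parents calls visit on 8 children = 8 calls
At depth 2: each of 8 parents calls visit on 8 children = 64 calls
At depth 3: each of 64 parents calls visit on 8 children = 512 calls
At depth 4: each of 512 parents calls visit on 8 children = 4096 calls
At depth 5: each of 4096 parents calls visit on 8 children = 32768 calls
At depth 6: each of 32768 parents calls visit on 8 children = 262144 calls
At depth 7: each of 262144 parents calls visit on 8 children = 2097152 calls
At depth 8: each of 2097152 parents calls visit on 8 children = 16777216 calls
Total: 1 + 8 + 64 + 512 + 4096 + 32768 + 262144 + 2097152 + 16777216 = 19173961

19173961


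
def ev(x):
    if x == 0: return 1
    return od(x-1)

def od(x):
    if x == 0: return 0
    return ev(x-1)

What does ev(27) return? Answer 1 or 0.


ev(27) = od(26)
od(26) = ev(25)
ev(25) = od(24)
od(24) = ev(23)
ev(23) = od(22)
od(22) = ev(21)
ev(21) = od(20)
od(20) = ev(19)
ev(19) = od(18)
od(18) = ev(17)
ev(17) = od(16)
od(16) = ev(15)
ev(15) = od(14)
od(14) = ev(13)
ev(13) = od(12)
od(12) = ev(11)
ev(11) = od(10)
od(10) = ev(9)
ev(9) = od(8)
od(8) = ev(7)
ev(7) = od(6)
od(6) = ev(5)
ev(5) = od(4)
od(4) = ev(3)
ev(3) = od(2)
od(2) = ev(1)
ev(1) = od(0)
od(0) = 0  (base case)
Result: 0

0


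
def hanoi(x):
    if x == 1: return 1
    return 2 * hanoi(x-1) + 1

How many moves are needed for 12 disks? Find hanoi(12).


hanoi(12) = 2 * hanoi(11) + 1
hanoi(11) = 2 * hanoi(10) + 1
hanoi(10) = 2 * hanoi(9) + 1
hanoi(9) = 2 * hanoi(8) + 1
hanoi(8) = 2 * hanoi(7) + 1
hanoi(7) = 2 * hanoi(6) + 1
hanoi(6) = 2 * hanoi(5) + 1
hanoi(5) = 2 * hanoi(4) + 1
hanoi(4) = 2 * hanoi(3) + 1
hanoi(3) = 2 * hanoi(2) + 1
hanoi(2) = 2 * hanoi(1) + 1
hanoi(1) = 1  (base case)
hanoi(2) = 2 * 1 + 1 = 3
hanoi(3) = 2 * 3 + 1 = 7
hanoi(4) = 2 * 7 + 1 = 15
hanoi(5) = 2 * 15 + 1 = 31
hanoi(6) = 2 * 31 + 1 = 63
hanoi(7) = 2 * 63 + 1 = 127
hanoi(8) = 2 * 127 + 1 = 255
hanoi(9) = 2 * 255 + 1 = 511
hanoi(10) = 2 * 511 + 1 = 1023
hanoi(11) = 2 * 1023 + 1 = 2047
hanoi(12) = 2 * 2047 + 1 = 4095

4095


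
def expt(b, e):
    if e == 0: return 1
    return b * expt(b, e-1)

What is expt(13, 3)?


expt(13, 3)
= 13 * expt(13, 2)
= 13 * 13 * expt(13, 1)
= 13 * 13 * 13 * expt(13, 0)
= 13 * 13 * 13 * 1
= 2197

2197


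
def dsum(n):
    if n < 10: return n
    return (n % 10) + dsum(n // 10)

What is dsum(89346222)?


dsum(89346222) = 2 + dsum(8934622)
dsum(8934622) = 2 + dsum(893462)
dsum(893462) = 2 + dsum(89346)
dsum(89346) = 6 + dsum(8934)
dsum(8934) = 4 + dsum(893)
dsum(893) = 3 + dsum(89)
dsum(89) = 9 + dsum(8)
dsum(8) = 8  (base case)
Total: 2 + 2 + 2 + 6 + 4 + 3 + 9 + 8 = 36

36


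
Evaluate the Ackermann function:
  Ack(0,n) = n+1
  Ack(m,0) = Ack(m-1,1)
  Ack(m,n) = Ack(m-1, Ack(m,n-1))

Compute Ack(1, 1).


Ack(1, 1) = Ack(0, Ack(1, 0))
  Ack(1, 0) = Ack(0, 1)
    Ack(0, 1) = 2
  = Ack(0, 2)
  Ack(0, 2) = 3
Result: Ack(1, 1) = 3

3


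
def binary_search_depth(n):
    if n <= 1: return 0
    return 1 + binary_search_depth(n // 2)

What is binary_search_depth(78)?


78 / 2 = 39
39 / 2 = 19
19 / 2 = 9
9 / 2 = 4
4 / 2 = 2
2 / 2 = 1
Reached 1 after 6 halvings

6


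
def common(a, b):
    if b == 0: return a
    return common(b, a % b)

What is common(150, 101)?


common(150, 101) = common(101, 49)
common(101, 49) = common(49, 3)
common(49, 3) = common(3, 1)
common(3, 1) = common(1, 0)
common(1, 0) = 1  (base case)

1


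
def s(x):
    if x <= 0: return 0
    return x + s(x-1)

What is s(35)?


s(35)
= 35 + 34 + 33 + 32 + 31 + 30 + 29 + 28 + 27 + 26 + 25 + 24 + 23 + 22 + 21 + 20 + 19 + 18 + 17 + 16 + 15 + 14 + 13 + 12 + 11 + 10 + 9 + 8 + 7 + 6 + 5 + 4 + 3 + 2 + 1 + s(0)
= 35 + 34 + 33 + 32 + 31 + 30 + 29 + 28 + 27 + 26 + 25 + 24 + 23 + 22 + 21 + 20 + 19 + 18 + 17 + 16 + 15 + 14 + 13 + 12 + 11 + 10 + 9 + 8 + 7 + 6 + 5 + 4 + 3 + 2 + 1 + 0
= 630

630


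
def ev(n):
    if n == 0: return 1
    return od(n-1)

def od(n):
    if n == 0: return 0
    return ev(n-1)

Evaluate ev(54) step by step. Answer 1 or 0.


ev(54) = od(53)
od(53) = ev(52)
ev(52) = od(51)
od(51) = ev(50)
ev(50) = od(49)
od(49) = ev(48)
ev(48) = od(47)
od(47) = ev(46)
ev(46) = od(45)
od(45) = ev(44)
ev(44) = od(43)
od(43) = ev(42)
ev(42) = od(41)
od(41) = ev(40)
ev(40) = od(39)
od(39) = ev(38)
ev(38) = od(37)
od(37) = ev(36)
ev(36) = od(35)
od(35) = ev(34)
ev(34) = od(33)
od(33) = ev(32)
ev(32) = od(31)
od(31) = ev(30)
ev(30) = od(29)
od(29) = ev(28)
ev(28) = od(27)
od(27) = ev(26)
ev(26) = od(25)
od(25) = ev(24)
ev(24) = od(23)
od(23) = ev(22)
ev(22) = od(21)
od(21) = ev(20)
ev(20) = od(19)
od(19) = ev(18)
ev(18) = od(17)
od(17) = ev(16)
ev(16) = od(15)
od(15) = ev(14)
ev(14) = od(13)
od(13) = ev(12)
ev(12) = od(11)
od(11) = ev(10)
ev(10) = od(9)
od(9) = ev(8)
ev(8) = od(7)
od(7) = ev(6)
ev(6) = od(5)
od(5) = ev(4)
ev(4) = od(3)
od(3) = ev(2)
ev(2) = od(1)
od(1) = ev(0)
ev(0) = 1  (base case)
Result: 1

1


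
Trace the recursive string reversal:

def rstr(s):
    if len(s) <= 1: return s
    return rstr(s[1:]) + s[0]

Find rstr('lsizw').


rstr('lsizw') = rstr('sizw') + 'l'
rstr('sizw') = rstr('izw') + 's'
rstr('izw') = rstr('zw') + 'i'
rstr('zw') = rstr('w') + 'z'
rstr('w') = 'w'  (base case)
Concatenating: 'w' + 'z' + 'i' + 's' + 'l' = 'wzisl'

wzisl


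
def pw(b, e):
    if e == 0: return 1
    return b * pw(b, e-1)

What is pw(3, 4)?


pw(3, 4)
= 3 * pw(3, 3)
= 3 * 3 * pw(3, 2)
= 3 * 3 * 3 * pw(3, 1)
= 3 * 3 * 3 * 3 * pw(3, 0)
= 3 * 3 * 3 * 3 * 1
= 81

81


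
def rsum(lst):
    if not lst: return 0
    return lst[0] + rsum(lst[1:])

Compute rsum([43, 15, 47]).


rsum([43, 15, 47]) = 43 + rsum([15, 47])
rsum([15, 47]) = 15 + rsum([47])
rsum([47]) = 47 + rsum([])
rsum([]) = 0  (base case)
Total: 43 + 15 + 47 + 0 = 105

105


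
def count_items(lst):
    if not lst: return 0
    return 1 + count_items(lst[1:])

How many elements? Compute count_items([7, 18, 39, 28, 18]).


count_items([7, 18, 39, 28, 18]) = 1 + count_items([18, 39, 28, 18])
count_items([18, 39, 28, 18]) = 1 + count_items([39, 28, 18])
count_items([39, 28, 18]) = 1 + count_items([28, 18])
count_items([28, 18]) = 1 + count_items([18])
count_items([18]) = 1 + count_items([])
count_items([]) = 0  (base case)
Unwinding: 1 + 1 + 1 + 1 + 1 + 0 = 5

5
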